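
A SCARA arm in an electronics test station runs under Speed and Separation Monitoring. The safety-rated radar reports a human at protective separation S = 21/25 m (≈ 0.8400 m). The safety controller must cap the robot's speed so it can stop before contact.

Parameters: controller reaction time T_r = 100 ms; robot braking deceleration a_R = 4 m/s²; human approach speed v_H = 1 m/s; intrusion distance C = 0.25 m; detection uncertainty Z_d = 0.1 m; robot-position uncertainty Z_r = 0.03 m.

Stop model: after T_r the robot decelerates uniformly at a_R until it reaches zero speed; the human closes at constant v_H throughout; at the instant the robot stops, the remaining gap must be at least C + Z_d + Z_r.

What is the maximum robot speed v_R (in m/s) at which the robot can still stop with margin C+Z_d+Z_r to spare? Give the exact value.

v_R_max = 4/5 m/s = 0.8000 m/s

at the boundary: (1/8)·v² + (7/20)·v + (-9/25) = 0
  disc = (7/20)² − 4·(1/8)·(-9/25) = 121/400 ; √disc = 11/20
  v_R = (−(7/20) + 11/20) / (2·(1/8)) = 4/5 m/s
check:
T_s = v_R/a_R = (4/5)/4 = 0.2000 s
reaction-phase robot travel = 0.8000·0.1000 = 0.0800 m
braking distance = 0.8000²/(2·4.0000) = 0.0800 m
human closes 1.0000·0.3000 = 0.3000 m
C+Z_d+Z_r = 0.2500+0.1000+0.0300 = 0.3800 m
sum ≈ 0.0800+0.0800+0.3000+0.3800 ≈ 0.8400 m = S ✓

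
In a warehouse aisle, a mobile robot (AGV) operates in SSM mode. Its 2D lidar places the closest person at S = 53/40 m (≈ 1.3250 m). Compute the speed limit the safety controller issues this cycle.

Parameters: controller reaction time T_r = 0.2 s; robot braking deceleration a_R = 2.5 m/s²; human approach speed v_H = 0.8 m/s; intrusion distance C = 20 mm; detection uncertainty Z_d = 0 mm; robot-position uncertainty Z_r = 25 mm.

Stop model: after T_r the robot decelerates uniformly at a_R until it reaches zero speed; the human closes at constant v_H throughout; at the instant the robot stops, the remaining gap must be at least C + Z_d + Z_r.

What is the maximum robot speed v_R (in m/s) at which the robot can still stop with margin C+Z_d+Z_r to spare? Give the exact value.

at the boundary: (1/5)·v² + (13/25)·v + (-28/25) = 0
  disc = (13/25)² − 4·(1/5)·(-28/25) = 729/625 ; √disc = 27/25
  v_R = (−(13/25) + 27/25) / (2·(1/5)) = 7/5 m/s
check:
stop time T_s = (7/5)/(5/2) = 0.5600 s
robot in T_r: 1.4000·0.2000 = 0.2800 m
robot covers 1.4000·0.5600 − ½·2.5000·0.5600² = 0.3920 m while stopping
person approaches 0.8000·(0.2000+0.5600) = 0.6080 m
C+Z_d+Z_r = 0.0200+0.0000+0.0250 = 0.0450 m
sum ≈ 0.2800+0.3920+0.6080+0.0450 ≈ 1.3250 m = S ✓

v_R_max = 7/5 m/s = 1.4000 m/s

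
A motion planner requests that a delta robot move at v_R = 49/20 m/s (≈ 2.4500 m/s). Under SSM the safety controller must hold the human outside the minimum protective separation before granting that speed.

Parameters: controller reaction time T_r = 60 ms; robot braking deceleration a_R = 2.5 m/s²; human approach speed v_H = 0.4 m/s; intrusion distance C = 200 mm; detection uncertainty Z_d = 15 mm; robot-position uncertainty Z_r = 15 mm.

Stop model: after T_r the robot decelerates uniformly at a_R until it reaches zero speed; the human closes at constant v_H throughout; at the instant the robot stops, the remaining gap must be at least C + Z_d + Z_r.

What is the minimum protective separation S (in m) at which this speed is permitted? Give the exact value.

T_s = v_R/a_R = (49/20)/(5/2) = 0.9800 s
robot in T_r: 2.4500·0.0600 = 0.1470 m
robot under decel: 2.4500²/(2·2.5000) = 1.2005 m
human closes 0.4000·1.0400 = 0.4160 m
residual clearance needed = 0.2000+0.0150+0.0150 = 0.2300 m
S_min ≈ 0.1470+1.2005+0.4160+0.2300  ⇒  S_min = 3987/2000 m

S_min = 3987/2000 m = 1.9935 m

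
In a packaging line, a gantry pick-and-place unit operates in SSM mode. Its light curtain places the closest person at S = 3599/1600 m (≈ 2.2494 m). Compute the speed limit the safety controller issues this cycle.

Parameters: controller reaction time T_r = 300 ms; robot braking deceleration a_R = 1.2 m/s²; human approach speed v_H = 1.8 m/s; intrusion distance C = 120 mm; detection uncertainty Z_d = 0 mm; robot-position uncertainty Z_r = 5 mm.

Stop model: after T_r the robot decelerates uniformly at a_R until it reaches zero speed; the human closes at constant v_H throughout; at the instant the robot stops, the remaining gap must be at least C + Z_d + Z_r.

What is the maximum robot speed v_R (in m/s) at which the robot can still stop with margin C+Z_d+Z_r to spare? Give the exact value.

v_R_max = 3/4 m/s = 0.7500 m/s

at the boundary: (5/12)·v² + (9/5)·v + (-507/320) = 0
  disc = (9/5)² − 4·(5/12)·(-507/320) = 9409/1600 ; √disc = 97/40
  v_R = (−(9/5) + 97/40) / (2·(5/12)) = 3/4 m/s
check:
braking lasts T_s = (3/4)/(6/5) = 0.6250 s
robot in T_r: 0.7500·0.3000 = 0.2250 m
robot covers 0.7500·0.6250 − ½·1.2000·0.6250² = 0.2344 m while stopping
human over T_r+T_s: 1.8000·(0.3000+0.6250) = 1.6650 m
residual clearance needed = 0.1200+0.0000+0.0050 = 0.1250 m
sum ≈ 0.2250+0.2344+1.6650+0.1250 ≈ 2.2494 m = S ✓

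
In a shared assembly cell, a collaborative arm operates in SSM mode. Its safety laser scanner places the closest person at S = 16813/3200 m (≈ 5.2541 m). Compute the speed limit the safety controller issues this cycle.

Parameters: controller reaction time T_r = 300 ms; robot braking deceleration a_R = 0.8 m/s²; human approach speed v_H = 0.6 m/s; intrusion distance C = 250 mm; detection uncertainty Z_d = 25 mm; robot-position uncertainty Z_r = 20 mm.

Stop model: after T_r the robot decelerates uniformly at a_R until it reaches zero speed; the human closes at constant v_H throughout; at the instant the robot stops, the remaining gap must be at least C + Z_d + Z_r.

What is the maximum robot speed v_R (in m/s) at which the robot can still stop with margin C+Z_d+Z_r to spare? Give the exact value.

v_R_max = 41/20 m/s = 2.0500 m/s

quadratic (5/8)·v² + (21/20)·v + (-15293/3200) = 0
  disc = (21/20)² − 4·(5/8)·(-15293/3200) = 83521/6400 ; √disc = 289/80
  v_R = (−(21/20) + 289/80) / (2·(5/8)) = 41/20 m/s
check:
T_s = v_R/a_R = (41/20)/(4/5) = 2.5625 s
robot covers v_R·T_r = 2.0500·0.3000 = 0.6150 m before braking
robot covers 2.0500·2.5625 − ½·0.8000·2.5625² = 2.6266 m while stopping
person approaches 0.6000·(0.3000+2.5625) = 1.7175 m
residual clearance needed = 0.2500+0.0250+0.0200 = 0.2950 m
sum ≈ 0.6150+2.6266+1.7175+0.2950 ≈ 5.2541 m = S ✓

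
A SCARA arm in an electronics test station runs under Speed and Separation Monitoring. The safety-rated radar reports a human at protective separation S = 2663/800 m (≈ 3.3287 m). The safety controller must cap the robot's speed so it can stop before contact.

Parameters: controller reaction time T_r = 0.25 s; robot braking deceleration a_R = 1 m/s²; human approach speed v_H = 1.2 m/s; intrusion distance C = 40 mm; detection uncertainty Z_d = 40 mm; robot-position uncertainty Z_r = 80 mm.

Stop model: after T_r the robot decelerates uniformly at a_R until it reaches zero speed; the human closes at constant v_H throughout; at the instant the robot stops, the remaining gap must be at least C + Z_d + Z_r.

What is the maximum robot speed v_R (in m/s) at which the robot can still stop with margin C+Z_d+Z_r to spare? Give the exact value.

v_R_max = 27/20 m/s = 1.3500 m/s

quadratic (1/2)·v² + (29/20)·v + (-459/160) = 0
  disc = (29/20)² − 4·(1/2)·(-459/160) = 196/25 ; √disc = 14/5
  v_R = (−(29/20) + 14/5) / (2·(1/2)) = 27/20 m/s
check:
T_s = v_R/a_R = (27/20)/1 = 1.3500 s
reaction-phase robot travel = 1.3500·0.2500 = 0.3375 m
braking distance = 1.3500²/(2·1.0000) = 0.9113 m
human closes 1.2000·1.6000 = 1.9200 m
margins: 0.0400+0.0400+0.0800 = 0.1600 m
sum ≈ 0.3375+0.9113+1.9200+0.1600 ≈ 3.3287 m = S ✓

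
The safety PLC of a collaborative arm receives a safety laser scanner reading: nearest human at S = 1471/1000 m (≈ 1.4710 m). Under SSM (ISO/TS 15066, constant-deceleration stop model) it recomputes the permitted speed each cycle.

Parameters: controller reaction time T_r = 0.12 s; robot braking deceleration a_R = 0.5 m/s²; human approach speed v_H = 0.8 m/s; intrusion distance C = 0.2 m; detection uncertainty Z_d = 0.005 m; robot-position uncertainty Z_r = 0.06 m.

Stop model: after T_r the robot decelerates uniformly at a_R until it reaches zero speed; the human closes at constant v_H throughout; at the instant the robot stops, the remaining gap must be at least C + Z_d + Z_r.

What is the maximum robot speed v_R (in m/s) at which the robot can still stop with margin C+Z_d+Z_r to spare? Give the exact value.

v_R_max = 1/2 m/s = 0.5000 m/s

quadratic (1)·v² + (43/25)·v + (-111/100) = 0
  disc = (43/25)² − 4·(1)·(-111/100) = 4624/625 ; √disc = 68/25
  v_R = (−(43/25) + 68/25) / (2·(1)) = 1/2 m/s
check:
braking lasts T_s = (1/2)/(1/2) = 1.0000 s
robot covers v_R·T_r = 0.5000·0.1200 = 0.0600 m before braking
braking distance = 0.5000²/(2·0.5000) = 0.2500 m
person approaches 0.8000·(0.1200+1.0000) = 0.8960 m
margins: 0.2000+0.0050+0.0600 = 0.2650 m
sum ≈ 0.0600+0.2500+0.8960+0.2650 ≈ 1.4710 m = S ✓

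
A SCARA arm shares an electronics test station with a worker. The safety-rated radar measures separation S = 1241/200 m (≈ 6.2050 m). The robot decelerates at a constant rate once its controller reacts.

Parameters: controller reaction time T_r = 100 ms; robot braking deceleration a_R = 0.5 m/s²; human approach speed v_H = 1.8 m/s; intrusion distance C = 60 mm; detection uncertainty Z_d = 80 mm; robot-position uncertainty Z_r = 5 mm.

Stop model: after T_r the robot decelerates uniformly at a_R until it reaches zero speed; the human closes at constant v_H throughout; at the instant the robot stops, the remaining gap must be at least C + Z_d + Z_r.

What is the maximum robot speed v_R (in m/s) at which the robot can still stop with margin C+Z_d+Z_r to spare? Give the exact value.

v_R_max = 6/5 m/s = 1.2000 m/s

collect terms ⇒ (1)·v_R² + (37/10)·v_R + (-147/25) = 0
  disc = (37/10)² − 4·(1)·(-147/25) = 3721/100 ; √disc = 61/10
  v_R = (−(37/10) + 61/10) / (2·(1)) = 6/5 m/s
check:
braking lasts T_s = (6/5)/(1/2) = 2.4000 s
robot covers v_R·T_r = 1.2000·0.1000 = 0.1200 m before braking
robot covers 1.2000·2.4000 − ½·0.5000·2.4000² = 1.4400 m while stopping
person approaches 1.8000·(0.1000+2.4000) = 4.5000 m
margins: 0.0600+0.0800+0.0050 = 0.1450 m
sum ≈ 0.1200+1.4400+4.5000+0.1450 ≈ 6.2050 m = S ✓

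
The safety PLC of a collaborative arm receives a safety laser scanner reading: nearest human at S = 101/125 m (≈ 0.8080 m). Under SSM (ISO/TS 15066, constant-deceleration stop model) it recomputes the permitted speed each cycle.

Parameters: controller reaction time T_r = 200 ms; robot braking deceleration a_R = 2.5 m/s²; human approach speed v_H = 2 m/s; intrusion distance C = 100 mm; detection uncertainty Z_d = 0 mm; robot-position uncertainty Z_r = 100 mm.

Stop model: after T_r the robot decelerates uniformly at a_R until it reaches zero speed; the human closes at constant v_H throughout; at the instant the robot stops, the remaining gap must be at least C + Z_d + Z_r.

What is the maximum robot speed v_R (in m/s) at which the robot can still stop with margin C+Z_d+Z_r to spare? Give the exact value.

collect terms ⇒ (1/5)·v_R² + (1)·v_R + (-26/125) = 0
  disc = (1)² − 4·(1/5)·(-26/125) = 729/625 ; √disc = 27/25
  v_R = (−(1) + 27/25) / (2·(1/5)) = 1/5 m/s
check:
T_s = v_R/a_R = (1/5)/(5/2) = 0.0800 s
reaction-phase robot travel = 0.2000·0.2000 = 0.0400 m
robot under decel: 0.2000²/(2·2.5000) = 0.0080 m
person approaches 2.0000·(0.2000+0.0800) = 0.5600 m
residual clearance needed = 0.1000+0.0000+0.1000 = 0.2000 m
sum ≈ 0.0400+0.0080+0.5600+0.2000 ≈ 0.8080 m = S ✓

v_R_max = 1/5 m/s = 0.2000 m/s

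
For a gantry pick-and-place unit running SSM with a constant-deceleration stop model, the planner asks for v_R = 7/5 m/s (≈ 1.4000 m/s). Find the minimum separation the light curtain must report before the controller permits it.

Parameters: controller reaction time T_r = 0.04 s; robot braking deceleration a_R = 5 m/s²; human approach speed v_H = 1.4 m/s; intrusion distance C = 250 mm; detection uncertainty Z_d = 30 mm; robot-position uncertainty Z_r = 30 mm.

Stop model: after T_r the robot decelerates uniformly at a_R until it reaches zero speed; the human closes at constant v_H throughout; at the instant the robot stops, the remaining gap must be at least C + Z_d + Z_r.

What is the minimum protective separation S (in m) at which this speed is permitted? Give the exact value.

S_min = 101/100 m = 1.0100 m

braking lasts T_s = (7/5)/5 = 0.2800 s
robot covers v_R·T_r = 1.4000·0.0400 = 0.0560 m before braking
robot covers 1.4000·0.2800 − ½·5.0000·0.2800² = 0.1960 m while stopping
human closes 1.4000·0.3200 = 0.4480 m
margins: 0.2500+0.0300+0.0300 = 0.3100 m
S_min ≈ 0.0560+0.1960+0.4480+0.3100  ⇒  S_min = 101/100 m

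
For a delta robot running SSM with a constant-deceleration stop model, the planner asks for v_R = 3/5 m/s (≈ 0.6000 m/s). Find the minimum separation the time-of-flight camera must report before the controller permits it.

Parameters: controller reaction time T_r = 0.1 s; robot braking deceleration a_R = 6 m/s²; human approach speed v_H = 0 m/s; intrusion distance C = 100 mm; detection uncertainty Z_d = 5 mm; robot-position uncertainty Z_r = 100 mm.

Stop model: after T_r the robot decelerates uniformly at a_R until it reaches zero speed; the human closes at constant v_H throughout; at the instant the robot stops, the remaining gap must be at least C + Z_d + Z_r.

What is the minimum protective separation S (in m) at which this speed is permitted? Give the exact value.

braking lasts T_s = (3/5)/6 = 0.1000 s
robot covers v_R·T_r = 0.6000·0.1000 = 0.0600 m before braking
robot under decel: 0.6000²/(2·6.0000) = 0.0300 m
human closes 0.0000·0.2000 = 0.0000 m
margins: 0.1000+0.0050+0.1000 = 0.2050 m
S_min ≈ 0.0600+0.0300+0.0000+0.2050  ⇒  S_min = 59/200 m

S_min = 59/200 m = 0.2950 m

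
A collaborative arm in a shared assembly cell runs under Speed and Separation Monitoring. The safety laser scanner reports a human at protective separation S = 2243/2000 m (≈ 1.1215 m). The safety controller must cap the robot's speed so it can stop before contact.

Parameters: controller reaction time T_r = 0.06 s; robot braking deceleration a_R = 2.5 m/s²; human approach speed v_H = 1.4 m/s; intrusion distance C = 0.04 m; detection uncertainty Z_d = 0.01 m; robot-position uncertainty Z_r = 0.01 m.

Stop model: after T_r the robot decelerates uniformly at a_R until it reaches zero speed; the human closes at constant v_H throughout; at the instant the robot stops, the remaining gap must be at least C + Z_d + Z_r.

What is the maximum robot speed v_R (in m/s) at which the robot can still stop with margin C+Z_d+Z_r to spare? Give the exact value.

quadratic (1/5)·v² + (31/50)·v + (-391/400) = 0
  disc = (31/50)² − 4·(1/5)·(-391/400) = 729/625 ; √disc = 27/25
  v_R = (−(31/50) + 27/25) / (2·(1/5)) = 23/20 m/s
check:
stop time T_s = (23/20)/(5/2) = 0.4600 s
robot covers v_R·T_r = 1.1500·0.0600 = 0.0690 m before braking
robot covers 1.1500·0.4600 − ½·2.5000·0.4600² = 0.2645 m while stopping
human over T_r+T_s: 1.4000·(0.0600+0.4600) = 0.7280 m
margins: 0.0400+0.0100+0.0100 = 0.0600 m
sum ≈ 0.0690+0.2645+0.7280+0.0600 ≈ 1.1215 m = S ✓

v_R_max = 23/20 m/s = 1.1500 m/s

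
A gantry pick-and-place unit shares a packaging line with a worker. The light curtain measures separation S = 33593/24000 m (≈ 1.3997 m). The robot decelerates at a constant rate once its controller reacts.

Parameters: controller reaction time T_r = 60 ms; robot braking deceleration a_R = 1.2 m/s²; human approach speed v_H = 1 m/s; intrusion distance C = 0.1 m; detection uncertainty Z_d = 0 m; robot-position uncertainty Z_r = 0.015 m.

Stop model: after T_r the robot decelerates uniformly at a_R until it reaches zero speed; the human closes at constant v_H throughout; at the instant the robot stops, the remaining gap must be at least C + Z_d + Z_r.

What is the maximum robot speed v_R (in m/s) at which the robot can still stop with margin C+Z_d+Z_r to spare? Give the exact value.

v_R_max = 19/20 m/s = 0.9500 m/s

at the boundary: (5/12)·v² + (67/75)·v + (-29393/24000) = 0
  disc = (67/75)² − 4·(5/12)·(-29393/24000) = 113569/40000 ; √disc = 337/200
  v_R = (−(67/75) + 337/200) / (2·(5/12)) = 19/20 m/s
check:
stop time T_s = (19/20)/(6/5) = 0.7917 s
reaction-phase robot travel = 0.9500·0.0600 = 0.0570 m
robot under decel: 0.9500²/(2·1.2000) = 0.3760 m
human over T_r+T_s: 1.0000·(0.0600+0.7917) = 0.8517 m
C+Z_d+Z_r = 0.1000+0.0000+0.0150 = 0.1150 m
sum ≈ 0.0570+0.3760+0.8517+0.1150 ≈ 1.3997 m = S ✓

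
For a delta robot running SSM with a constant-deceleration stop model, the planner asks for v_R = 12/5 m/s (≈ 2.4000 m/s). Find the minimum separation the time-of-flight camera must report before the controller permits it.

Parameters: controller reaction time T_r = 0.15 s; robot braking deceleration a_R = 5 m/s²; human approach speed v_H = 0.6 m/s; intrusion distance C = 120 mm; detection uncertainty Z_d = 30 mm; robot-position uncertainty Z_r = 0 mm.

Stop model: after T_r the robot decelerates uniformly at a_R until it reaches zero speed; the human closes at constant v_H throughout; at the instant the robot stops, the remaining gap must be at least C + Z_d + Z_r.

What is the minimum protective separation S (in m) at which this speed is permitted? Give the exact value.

S_min = 183/125 m = 1.4640 m

T_s = v_R/a_R = (12/5)/5 = 0.4800 s
robot in T_r: 2.4000·0.1500 = 0.3600 m
braking distance = 2.4000²/(2·5.0000) = 0.5760 m
human over T_r+T_s: 0.6000·(0.1500+0.4800) = 0.3780 m
residual clearance needed = 0.1200+0.0300+0.0000 = 0.1500 m
S_min ≈ 0.3600+0.5760+0.3780+0.1500  ⇒  S_min = 183/125 m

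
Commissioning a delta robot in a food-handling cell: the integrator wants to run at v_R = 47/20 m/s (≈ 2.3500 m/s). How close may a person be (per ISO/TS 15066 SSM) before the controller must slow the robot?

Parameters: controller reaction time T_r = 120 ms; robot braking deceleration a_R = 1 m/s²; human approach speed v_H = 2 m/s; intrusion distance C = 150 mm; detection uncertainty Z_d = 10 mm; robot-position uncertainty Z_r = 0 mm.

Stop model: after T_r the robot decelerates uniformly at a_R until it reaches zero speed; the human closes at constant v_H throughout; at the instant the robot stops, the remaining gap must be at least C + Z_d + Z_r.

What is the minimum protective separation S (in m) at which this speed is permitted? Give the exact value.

braking lasts T_s = (47/20)/1 = 2.3500 s
reaction-phase robot travel = 2.3500·0.1200 = 0.2820 m
robot under decel: 2.3500²/(2·1.0000) = 2.7612 m
human over T_r+T_s: 2.0000·(0.1200+2.3500) = 4.9400 m
margins: 0.1500+0.0100+0.0000 = 0.1600 m
S_min ≈ 0.2820+2.7612+4.9400+0.1600  ⇒  S_min = 32573/4000 m

S_min = 32573/4000 m = 8.1433 m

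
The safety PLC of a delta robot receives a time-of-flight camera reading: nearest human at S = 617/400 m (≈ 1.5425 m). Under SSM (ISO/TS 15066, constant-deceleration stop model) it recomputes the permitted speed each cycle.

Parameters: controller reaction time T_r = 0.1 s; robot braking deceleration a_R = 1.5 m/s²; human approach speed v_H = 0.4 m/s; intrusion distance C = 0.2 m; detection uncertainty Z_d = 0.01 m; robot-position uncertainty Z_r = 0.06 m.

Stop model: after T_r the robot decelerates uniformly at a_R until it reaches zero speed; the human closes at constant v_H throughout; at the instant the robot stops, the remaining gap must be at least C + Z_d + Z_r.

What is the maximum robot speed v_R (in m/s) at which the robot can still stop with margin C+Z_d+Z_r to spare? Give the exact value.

collect terms ⇒ (1/3)·v_R² + (11/30)·v_R + (-493/400) = 0
  disc = (11/30)² − 4·(1/3)·(-493/400) = 16/9 ; √disc = 4/3
  v_R = (−(11/30) + 4/3) / (2·(1/3)) = 29/20 m/s
check:
stop time T_s = (29/20)/(3/2) = 0.9667 s
robot covers v_R·T_r = 1.4500·0.1000 = 0.1450 m before braking
robot covers 1.4500·0.9667 − ½·1.5000·0.9667² = 0.7008 m while stopping
person approaches 0.4000·(0.1000+0.9667) = 0.4267 m
margins: 0.2000+0.0100+0.0600 = 0.2700 m
sum ≈ 0.1450+0.7008+0.4267+0.2700 ≈ 1.5425 m = S ✓

v_R_max = 29/20 m/s = 1.4500 m/s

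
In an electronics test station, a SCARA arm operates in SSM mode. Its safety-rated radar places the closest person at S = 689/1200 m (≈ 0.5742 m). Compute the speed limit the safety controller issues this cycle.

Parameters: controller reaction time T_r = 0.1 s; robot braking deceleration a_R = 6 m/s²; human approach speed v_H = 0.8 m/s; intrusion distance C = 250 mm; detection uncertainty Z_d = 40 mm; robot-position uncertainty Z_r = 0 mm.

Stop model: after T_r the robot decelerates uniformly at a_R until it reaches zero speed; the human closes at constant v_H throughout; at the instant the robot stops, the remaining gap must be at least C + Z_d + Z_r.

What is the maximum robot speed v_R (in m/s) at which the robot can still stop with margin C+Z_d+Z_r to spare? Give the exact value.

quadratic (1/12)·v² + (7/30)·v + (-49/240) = 0
  disc = (7/30)² − 4·(1/12)·(-49/240) = 49/400 ; √disc = 7/20
  v_R = (−(7/30) + 7/20) / (2·(1/12)) = 7/10 m/s
check:
braking lasts T_s = (7/10)/6 = 0.1167 s
robot covers v_R·T_r = 0.7000·0.1000 = 0.0700 m before braking
robot under decel: 0.7000²/(2·6.0000) = 0.0408 m
human over T_r+T_s: 0.8000·(0.1000+0.1167) = 0.1733 m
residual clearance needed = 0.2500+0.0400+0.0000 = 0.2900 m
sum ≈ 0.0700+0.0408+0.1733+0.2900 ≈ 0.5742 m = S ✓

v_R_max = 7/10 m/s = 0.7000 m/s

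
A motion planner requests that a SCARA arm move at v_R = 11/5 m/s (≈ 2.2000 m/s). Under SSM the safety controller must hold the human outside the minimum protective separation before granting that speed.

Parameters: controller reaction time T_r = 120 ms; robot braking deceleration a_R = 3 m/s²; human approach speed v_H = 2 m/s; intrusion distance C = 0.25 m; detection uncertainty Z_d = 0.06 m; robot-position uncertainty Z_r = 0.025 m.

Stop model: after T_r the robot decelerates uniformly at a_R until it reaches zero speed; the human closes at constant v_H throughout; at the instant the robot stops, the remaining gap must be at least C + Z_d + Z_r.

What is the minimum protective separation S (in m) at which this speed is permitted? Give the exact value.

S_min = 9337/3000 m = 3.1123 m

T_s = v_R/a_R = (11/5)/3 = 0.7333 s
robot covers v_R·T_r = 2.2000·0.1200 = 0.2640 m before braking
braking distance = 2.2000²/(2·3.0000) = 0.8067 m
human closes 2.0000·0.8533 = 1.7067 m
C+Z_d+Z_r = 0.2500+0.0600+0.0250 = 0.3350 m
S_min ≈ 0.2640+0.8067+1.7067+0.3350  ⇒  S_min = 9337/3000 m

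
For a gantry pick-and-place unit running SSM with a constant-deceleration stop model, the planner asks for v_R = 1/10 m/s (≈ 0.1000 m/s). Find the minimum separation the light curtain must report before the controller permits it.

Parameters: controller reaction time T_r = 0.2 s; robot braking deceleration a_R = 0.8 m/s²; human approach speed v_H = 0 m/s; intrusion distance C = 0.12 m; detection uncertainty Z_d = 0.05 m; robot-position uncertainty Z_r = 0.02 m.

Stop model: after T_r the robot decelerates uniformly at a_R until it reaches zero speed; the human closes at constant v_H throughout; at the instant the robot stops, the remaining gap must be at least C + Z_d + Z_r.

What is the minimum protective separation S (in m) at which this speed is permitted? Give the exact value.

T_s = v_R/a_R = (1/10)/(4/5) = 0.1250 s
reaction-phase robot travel = 0.1000·0.2000 = 0.0200 m
braking distance = 0.1000²/(2·0.8000) = 0.0063 m
human closes 0.0000·0.3250 = 0.0000 m
residual clearance needed = 0.1200+0.0500+0.0200 = 0.1900 m
S_min ≈ 0.0200+0.0063+0.0000+0.1900  ⇒  S_min = 173/800 m

S_min = 173/800 m = 0.2162 m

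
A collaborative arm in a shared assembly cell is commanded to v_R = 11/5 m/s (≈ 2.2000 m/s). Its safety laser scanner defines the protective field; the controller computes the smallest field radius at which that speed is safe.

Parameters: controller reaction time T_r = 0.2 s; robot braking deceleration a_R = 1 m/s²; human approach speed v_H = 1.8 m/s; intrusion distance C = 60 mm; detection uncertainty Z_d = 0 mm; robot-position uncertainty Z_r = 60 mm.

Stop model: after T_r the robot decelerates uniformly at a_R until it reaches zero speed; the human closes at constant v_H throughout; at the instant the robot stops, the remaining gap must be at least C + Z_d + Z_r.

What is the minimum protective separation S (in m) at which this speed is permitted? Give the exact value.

S_min = 73/10 m = 7.3000 m

T_s = v_R/a_R = (11/5)/1 = 2.2000 s
robot covers v_R·T_r = 2.2000·0.2000 = 0.4400 m before braking
robot under decel: 2.2000²/(2·1.0000) = 2.4200 m
human closes 1.8000·2.4000 = 4.3200 m
margins: 0.0600+0.0000+0.0600 = 0.1200 m
S_min ≈ 0.4400+2.4200+4.3200+0.1200  ⇒  S_min = 73/10 m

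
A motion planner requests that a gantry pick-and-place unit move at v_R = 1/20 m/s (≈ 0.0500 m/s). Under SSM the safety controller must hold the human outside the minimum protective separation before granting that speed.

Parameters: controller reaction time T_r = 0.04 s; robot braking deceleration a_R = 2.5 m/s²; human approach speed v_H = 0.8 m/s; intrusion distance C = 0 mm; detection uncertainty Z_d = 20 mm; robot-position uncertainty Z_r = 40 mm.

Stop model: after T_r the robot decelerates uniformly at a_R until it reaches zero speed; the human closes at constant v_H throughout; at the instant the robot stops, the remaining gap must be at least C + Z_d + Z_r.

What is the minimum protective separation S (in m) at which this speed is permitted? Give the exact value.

S_min = 221/2000 m = 0.1105 m

stop time T_s = (1/20)/(5/2) = 0.0200 s
robot in T_r: 0.0500·0.0400 = 0.0020 m
braking distance = 0.0500²/(2·2.5000) = 0.0005 m
human closes 0.8000·0.0600 = 0.0480 m
C+Z_d+Z_r = 0.0000+0.0200+0.0400 = 0.0600 m
S_min ≈ 0.0020+0.0005+0.0480+0.0600  ⇒  S_min = 221/2000 m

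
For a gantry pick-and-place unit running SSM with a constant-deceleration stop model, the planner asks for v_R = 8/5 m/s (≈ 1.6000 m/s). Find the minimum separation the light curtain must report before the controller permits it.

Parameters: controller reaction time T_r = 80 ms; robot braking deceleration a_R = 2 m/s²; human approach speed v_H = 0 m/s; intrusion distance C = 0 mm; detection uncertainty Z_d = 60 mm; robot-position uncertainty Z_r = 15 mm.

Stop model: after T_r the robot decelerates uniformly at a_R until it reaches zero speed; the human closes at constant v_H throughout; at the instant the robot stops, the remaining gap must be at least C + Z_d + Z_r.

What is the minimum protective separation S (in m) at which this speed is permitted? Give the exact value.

T_s = v_R/a_R = (8/5)/2 = 0.8000 s
robot in T_r: 1.6000·0.0800 = 0.1280 m
robot covers 1.6000·0.8000 − ½·2.0000·0.8000² = 0.6400 m while stopping
person approaches 0.0000·(0.0800+0.8000) = 0.0000 m
residual clearance needed = 0.0000+0.0600+0.0150 = 0.0750 m
S_min ≈ 0.1280+0.6400+0.0000+0.0750  ⇒  S_min = 843/1000 m

S_min = 843/1000 m = 0.8430 m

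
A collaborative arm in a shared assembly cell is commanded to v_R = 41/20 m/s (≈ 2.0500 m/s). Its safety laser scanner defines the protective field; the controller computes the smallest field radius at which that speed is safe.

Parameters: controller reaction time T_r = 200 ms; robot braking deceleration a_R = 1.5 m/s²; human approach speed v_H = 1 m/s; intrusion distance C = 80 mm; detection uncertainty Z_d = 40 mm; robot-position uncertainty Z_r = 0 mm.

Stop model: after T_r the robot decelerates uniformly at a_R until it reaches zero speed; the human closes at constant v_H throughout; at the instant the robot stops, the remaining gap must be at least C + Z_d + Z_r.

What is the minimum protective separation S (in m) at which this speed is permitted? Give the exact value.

S_min = 1399/400 m = 3.4975 m

braking lasts T_s = (41/20)/(3/2) = 1.3667 s
robot in T_r: 2.0500·0.2000 = 0.4100 m
braking distance = 2.0500²/(2·1.5000) = 1.4008 m
human over T_r+T_s: 1.0000·(0.2000+1.3667) = 1.5667 m
residual clearance needed = 0.0800+0.0400+0.0000 = 0.1200 m
S_min ≈ 0.4100+1.4008+1.5667+0.1200  ⇒  S_min = 1399/400 m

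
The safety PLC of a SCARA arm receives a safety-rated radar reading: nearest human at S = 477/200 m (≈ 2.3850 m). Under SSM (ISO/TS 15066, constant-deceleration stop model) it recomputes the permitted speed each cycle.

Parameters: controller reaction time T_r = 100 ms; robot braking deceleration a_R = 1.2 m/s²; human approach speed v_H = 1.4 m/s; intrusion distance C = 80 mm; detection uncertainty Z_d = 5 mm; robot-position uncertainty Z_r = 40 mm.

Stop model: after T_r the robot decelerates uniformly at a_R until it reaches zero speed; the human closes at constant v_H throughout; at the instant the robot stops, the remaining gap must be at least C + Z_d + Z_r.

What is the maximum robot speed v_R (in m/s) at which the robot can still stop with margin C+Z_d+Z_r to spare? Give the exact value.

quadratic (5/12)·v² + (19/15)·v + (-53/25) = 0
  disc = (19/15)² − 4·(5/12)·(-53/25) = 1156/225 ; √disc = 34/15
  v_R = (−(19/15) + 34/15) / (2·(5/12)) = 6/5 m/s
check:
stop time T_s = (6/5)/(6/5) = 1.0000 s
robot covers v_R·T_r = 1.2000·0.1000 = 0.1200 m before braking
robot under decel: 1.2000²/(2·1.2000) = 0.6000 m
person approaches 1.4000·(0.1000+1.0000) = 1.5400 m
margins: 0.0800+0.0050+0.0400 = 0.1250 m
sum ≈ 0.1200+0.6000+1.5400+0.1250 ≈ 2.3850 m = S ✓

v_R_max = 6/5 m/s = 1.2000 m/s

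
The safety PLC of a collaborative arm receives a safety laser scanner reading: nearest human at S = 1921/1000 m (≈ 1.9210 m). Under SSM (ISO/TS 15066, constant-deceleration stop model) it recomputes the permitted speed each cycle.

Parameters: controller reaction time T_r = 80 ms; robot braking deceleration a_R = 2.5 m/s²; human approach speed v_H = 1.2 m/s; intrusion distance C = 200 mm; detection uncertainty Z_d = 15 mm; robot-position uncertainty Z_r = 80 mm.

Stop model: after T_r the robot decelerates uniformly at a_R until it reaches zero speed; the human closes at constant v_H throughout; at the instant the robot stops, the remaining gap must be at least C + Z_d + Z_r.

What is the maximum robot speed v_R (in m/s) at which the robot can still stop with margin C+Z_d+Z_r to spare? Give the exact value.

v_R_max = 17/10 m/s = 1.7000 m/s

quadratic (1/5)·v² + (14/25)·v + (-153/100) = 0
  disc = (14/25)² − 4·(1/5)·(-153/100) = 961/625 ; √disc = 31/25
  v_R = (−(14/25) + 31/25) / (2·(1/5)) = 17/10 m/s
check:
braking lasts T_s = (17/10)/(5/2) = 0.6800 s
reaction-phase robot travel = 1.7000·0.0800 = 0.1360 m
braking distance = 1.7000²/(2·2.5000) = 0.5780 m
person approaches 1.2000·(0.0800+0.6800) = 0.9120 m
residual clearance needed = 0.2000+0.0150+0.0800 = 0.2950 m
sum ≈ 0.1360+0.5780+0.9120+0.2950 ≈ 1.9210 m = S ✓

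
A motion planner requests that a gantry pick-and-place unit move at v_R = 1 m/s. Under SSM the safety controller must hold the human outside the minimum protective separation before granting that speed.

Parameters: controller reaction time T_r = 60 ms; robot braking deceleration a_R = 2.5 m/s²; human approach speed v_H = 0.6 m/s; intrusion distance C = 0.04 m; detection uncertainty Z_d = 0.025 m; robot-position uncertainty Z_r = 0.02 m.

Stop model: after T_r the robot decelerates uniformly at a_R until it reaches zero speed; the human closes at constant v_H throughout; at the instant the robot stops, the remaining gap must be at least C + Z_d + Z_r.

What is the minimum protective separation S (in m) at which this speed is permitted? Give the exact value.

stop time T_s = 1/(5/2) = 0.4000 s
reaction-phase robot travel = 1.0000·0.0600 = 0.0600 m
robot under decel: 1.0000²/(2·2.5000) = 0.2000 m
human over T_r+T_s: 0.6000·(0.0600+0.4000) = 0.2760 m
margins: 0.0400+0.0250+0.0200 = 0.0850 m
S_min ≈ 0.0600+0.2000+0.2760+0.0850  ⇒  S_min = 621/1000 m

S_min = 621/1000 m = 0.6210 m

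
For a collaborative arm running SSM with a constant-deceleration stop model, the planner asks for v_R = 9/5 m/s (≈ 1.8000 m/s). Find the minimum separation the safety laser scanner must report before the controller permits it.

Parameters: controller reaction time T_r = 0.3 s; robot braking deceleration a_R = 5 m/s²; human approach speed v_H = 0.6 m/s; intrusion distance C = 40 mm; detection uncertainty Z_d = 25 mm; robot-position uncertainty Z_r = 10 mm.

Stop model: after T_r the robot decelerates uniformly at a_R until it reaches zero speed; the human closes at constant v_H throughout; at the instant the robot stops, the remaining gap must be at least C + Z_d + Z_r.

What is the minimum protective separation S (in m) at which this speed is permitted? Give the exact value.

braking lasts T_s = (9/5)/5 = 0.3600 s
robot in T_r: 1.8000·0.3000 = 0.5400 m
braking distance = 1.8000²/(2·5.0000) = 0.3240 m
person approaches 0.6000·(0.3000+0.3600) = 0.3960 m
residual clearance needed = 0.0400+0.0250+0.0100 = 0.0750 m
S_min ≈ 0.5400+0.3240+0.3960+0.0750  ⇒  S_min = 267/200 m

S_min = 267/200 m = 1.3350 m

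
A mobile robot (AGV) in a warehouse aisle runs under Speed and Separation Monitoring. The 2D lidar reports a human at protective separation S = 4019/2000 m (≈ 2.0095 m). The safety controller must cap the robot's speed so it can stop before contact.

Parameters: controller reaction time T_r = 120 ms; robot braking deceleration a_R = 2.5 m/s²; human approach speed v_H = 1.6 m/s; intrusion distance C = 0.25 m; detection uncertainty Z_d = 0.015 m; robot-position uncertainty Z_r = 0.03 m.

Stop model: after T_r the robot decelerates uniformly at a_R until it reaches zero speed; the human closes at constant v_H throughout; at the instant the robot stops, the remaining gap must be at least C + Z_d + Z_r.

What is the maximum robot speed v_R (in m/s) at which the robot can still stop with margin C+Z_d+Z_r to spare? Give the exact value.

quadratic (1/5)·v² + (19/25)·v + (-609/400) = 0
  disc = (19/25)² − 4·(1/5)·(-609/400) = 4489/2500 ; √disc = 67/50
  v_R = (−(19/25) + 67/50) / (2·(1/5)) = 29/20 m/s
check:
T_s = v_R/a_R = (29/20)/(5/2) = 0.5800 s
robot in T_r: 1.4500·0.1200 = 0.1740 m
robot under decel: 1.4500²/(2·2.5000) = 0.4205 m
human over T_r+T_s: 1.6000·(0.1200+0.5800) = 1.1200 m
C+Z_d+Z_r = 0.2500+0.0150+0.0300 = 0.2950 m
sum ≈ 0.1740+0.4205+1.1200+0.2950 ≈ 2.0095 m = S ✓

v_R_max = 29/20 m/s = 1.4500 m/s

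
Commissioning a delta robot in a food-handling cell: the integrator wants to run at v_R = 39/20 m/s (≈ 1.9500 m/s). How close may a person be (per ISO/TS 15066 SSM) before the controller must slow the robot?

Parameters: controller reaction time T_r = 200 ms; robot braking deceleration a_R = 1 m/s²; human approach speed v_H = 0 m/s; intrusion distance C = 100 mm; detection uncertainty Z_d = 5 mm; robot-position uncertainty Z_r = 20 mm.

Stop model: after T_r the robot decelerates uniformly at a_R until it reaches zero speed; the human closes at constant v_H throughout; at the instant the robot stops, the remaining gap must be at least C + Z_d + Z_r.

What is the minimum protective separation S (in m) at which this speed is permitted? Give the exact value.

S_min = 1933/800 m = 2.4162 m

T_s = v_R/a_R = (39/20)/1 = 1.9500 s
robot covers v_R·T_r = 1.9500·0.2000 = 0.3900 m before braking
braking distance = 1.9500²/(2·1.0000) = 1.9013 m
human over T_r+T_s: 0.0000·(0.2000+1.9500) = 0.0000 m
residual clearance needed = 0.1000+0.0050+0.0200 = 0.1250 m
S_min ≈ 0.3900+1.9013+0.0000+0.1250  ⇒  S_min = 1933/800 m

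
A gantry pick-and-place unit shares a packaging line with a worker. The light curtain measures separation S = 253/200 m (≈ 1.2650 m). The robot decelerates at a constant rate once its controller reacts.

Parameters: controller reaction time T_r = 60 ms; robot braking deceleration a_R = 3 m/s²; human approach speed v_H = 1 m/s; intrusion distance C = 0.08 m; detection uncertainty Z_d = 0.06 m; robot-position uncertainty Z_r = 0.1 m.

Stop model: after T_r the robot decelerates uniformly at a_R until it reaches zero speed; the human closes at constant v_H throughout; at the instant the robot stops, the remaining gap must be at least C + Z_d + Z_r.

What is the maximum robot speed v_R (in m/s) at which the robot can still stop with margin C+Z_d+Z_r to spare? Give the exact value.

quadratic (1/6)·v² + (59/150)·v + (-193/200) = 0
  disc = (59/150)² − 4·(1/6)·(-193/200) = 4489/5625 ; √disc = 67/75
  v_R = (−(59/150) + 67/75) / (2·(1/6)) = 3/2 m/s
check:
stop time T_s = (3/2)/3 = 0.5000 s
robot covers v_R·T_r = 1.5000·0.0600 = 0.0900 m before braking
robot under decel: 1.5000²/(2·3.0000) = 0.3750 m
human over T_r+T_s: 1.0000·(0.0600+0.5000) = 0.5600 m
C+Z_d+Z_r = 0.0800+0.0600+0.1000 = 0.2400 m
sum ≈ 0.0900+0.3750+0.5600+0.2400 ≈ 1.2650 m = S ✓

v_R_max = 3/2 m/s = 1.5000 m/s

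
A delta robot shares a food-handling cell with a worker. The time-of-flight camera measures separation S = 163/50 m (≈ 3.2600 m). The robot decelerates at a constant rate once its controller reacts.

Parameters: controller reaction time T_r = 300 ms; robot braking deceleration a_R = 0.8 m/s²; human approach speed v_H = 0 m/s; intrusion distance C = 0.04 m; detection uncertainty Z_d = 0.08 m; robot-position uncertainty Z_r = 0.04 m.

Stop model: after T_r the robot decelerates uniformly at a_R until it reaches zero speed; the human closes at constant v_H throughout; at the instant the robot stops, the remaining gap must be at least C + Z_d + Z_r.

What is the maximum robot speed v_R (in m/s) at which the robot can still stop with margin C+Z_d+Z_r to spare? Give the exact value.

v_R_max = 2 m/s = 2.0000 m/s

collect terms ⇒ (5/8)·v_R² + (3/10)·v_R + (-31/10) = 0
  disc = (3/10)² − 4·(5/8)·(-31/10) = 196/25 ; √disc = 14/5
  v_R = (−(3/10) + 14/5) / (2·(5/8)) = 2 m/s
check:
T_s = v_R/a_R = 2/(4/5) = 2.5000 s
robot in T_r: 2.0000·0.3000 = 0.6000 m
robot under decel: 2.0000²/(2·0.8000) = 2.5000 m
human closes 0.0000·2.8000 = 0.0000 m
C+Z_d+Z_r = 0.0400+0.0800+0.0400 = 0.1600 m
sum ≈ 0.6000+2.5000+0.0000+0.1600 ≈ 3.2600 m = S ✓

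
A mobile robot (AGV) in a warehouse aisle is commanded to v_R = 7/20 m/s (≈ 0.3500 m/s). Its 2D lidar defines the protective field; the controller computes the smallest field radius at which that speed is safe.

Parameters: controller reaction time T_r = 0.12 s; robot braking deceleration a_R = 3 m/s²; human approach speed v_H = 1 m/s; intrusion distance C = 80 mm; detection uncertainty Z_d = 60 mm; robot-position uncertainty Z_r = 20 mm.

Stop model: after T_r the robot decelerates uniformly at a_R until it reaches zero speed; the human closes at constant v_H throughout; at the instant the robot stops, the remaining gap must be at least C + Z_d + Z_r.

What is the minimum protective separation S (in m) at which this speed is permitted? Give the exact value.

T_s = v_R/a_R = (7/20)/3 = 0.1167 s
robot in T_r: 0.3500·0.1200 = 0.0420 m
robot under decel: 0.3500²/(2·3.0000) = 0.0204 m
human closes 1.0000·0.2367 = 0.2367 m
residual clearance needed = 0.0800+0.0600+0.0200 = 0.1600 m
S_min ≈ 0.0420+0.0204+0.2367+0.1600  ⇒  S_min = 5509/12000 m

S_min = 5509/12000 m = 0.4591 m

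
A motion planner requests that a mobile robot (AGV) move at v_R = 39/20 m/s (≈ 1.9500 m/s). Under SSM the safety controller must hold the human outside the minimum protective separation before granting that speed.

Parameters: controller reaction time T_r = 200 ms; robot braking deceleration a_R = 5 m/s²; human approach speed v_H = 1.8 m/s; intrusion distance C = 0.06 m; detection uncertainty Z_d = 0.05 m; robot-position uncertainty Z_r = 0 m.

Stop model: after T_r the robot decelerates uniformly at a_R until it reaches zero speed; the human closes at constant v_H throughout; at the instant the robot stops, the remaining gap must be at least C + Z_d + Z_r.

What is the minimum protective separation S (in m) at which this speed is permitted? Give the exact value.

S_min = 7769/4000 m = 1.9423 m

stop time T_s = (39/20)/5 = 0.3900 s
robot covers v_R·T_r = 1.9500·0.2000 = 0.3900 m before braking
robot covers 1.9500·0.3900 − ½·5.0000·0.3900² = 0.3802 m while stopping
human closes 1.8000·0.5900 = 1.0620 m
residual clearance needed = 0.0600+0.0500+0.0000 = 0.1100 m
S_min ≈ 0.3900+0.3802+1.0620+0.1100  ⇒  S_min = 7769/4000 m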